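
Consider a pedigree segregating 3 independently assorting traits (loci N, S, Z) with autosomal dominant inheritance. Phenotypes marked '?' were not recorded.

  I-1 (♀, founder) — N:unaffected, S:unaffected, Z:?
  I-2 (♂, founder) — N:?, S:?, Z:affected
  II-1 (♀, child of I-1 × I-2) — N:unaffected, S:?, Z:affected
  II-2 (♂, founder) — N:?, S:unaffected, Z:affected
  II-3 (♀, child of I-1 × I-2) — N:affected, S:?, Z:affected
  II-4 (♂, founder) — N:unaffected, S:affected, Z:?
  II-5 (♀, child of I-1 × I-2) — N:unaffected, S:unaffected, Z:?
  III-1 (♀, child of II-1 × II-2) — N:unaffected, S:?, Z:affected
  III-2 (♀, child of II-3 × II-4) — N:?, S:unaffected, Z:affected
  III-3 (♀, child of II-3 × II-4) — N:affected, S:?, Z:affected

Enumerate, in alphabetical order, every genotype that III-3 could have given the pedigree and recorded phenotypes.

III-3 ∈ {Nn SS ZZ, Nn SS Zz, Nn Ss ZZ, Nn Ss Zz, Nn ss ZZ, Nn ss Zz}

N/I-1 un ·: nn
N/I-2 ? ·: Nn
N/II-1 un I-1×I-2: nn
N/II-2 ? ·: nn|Nn
N/II-3 aff I-1×I-2: Nn
N/II-4 un ·: nn
N/II-5 un I-1×I-2: nn
N/III-1 un II-1×II-2: nn
N/III-2 ? II-3×II-4: nn|Nn
N/III-3 aff II-3×II-4: Nn
⇒ N over [I-1,I-2,II-1,II-2,II-3,II-4,II-5,III-1,III-2,III-3]: 4 consistent
S/I-1 un ·: ss
S/I-2 ? ·: ss|Ss
S/II-1 ? I-1×I-2: ss|Ss
S/II-2 un ·: ss
S/II-3 ? I-1×I-2: ss|Ss
S/II-4 aff ·: Ss
S/II-5 un I-1×I-2: ss
S/III-1 ? II-1×II-2: ss|Ss
S/III-2 un II-3×II-4: ss
S/III-3 ? II-3×II-4: ss|Ss|SS
⇒ S over [I-1,I-2,II-1,II-2,II-3,II-4,II-5,III-1,III-2,III-3]: 17 consistent
Z/I-1 ? ·: zz|Zz|ZZ
Z/I-2 aff ·: Zz|ZZ
Z/II-1 aff I-1×I-2: Zz|ZZ
Z/II-2 aff ·: Zz|ZZ
Z/II-3 aff I-1×I-2: Zz|ZZ
Z/II-4 ? ·: zz|Zz|ZZ
Z/II-5 ? I-1×I-2: zz|Zz|ZZ
Z/III-1 aff II-1×II-2: Zz|ZZ
Z/III-2 aff II-3×II-4: Zz|ZZ
Z/III-3 aff II-3×II-4: Zz|ZZ
⇒ Z over [I-1,I-2,II-1,II-2,II-3,II-4,II-5,III-1,III-2,III-3]: 861 consistent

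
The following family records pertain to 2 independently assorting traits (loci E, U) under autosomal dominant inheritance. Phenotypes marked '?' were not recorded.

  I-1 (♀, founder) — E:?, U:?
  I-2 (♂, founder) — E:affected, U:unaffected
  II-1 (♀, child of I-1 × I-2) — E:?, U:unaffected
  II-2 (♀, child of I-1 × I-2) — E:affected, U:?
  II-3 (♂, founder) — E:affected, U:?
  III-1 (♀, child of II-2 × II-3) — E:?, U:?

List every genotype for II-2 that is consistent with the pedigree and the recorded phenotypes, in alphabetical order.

II-2 ∈ {EE Uu, EE uu, Ee Uu, Ee uu}

E/I-1 ? ·: ee|Ee|EE
E/I-2 aff ·: Ee|EE
E/II-1 ? I-1×I-2: ee|Ee|EE
E/II-2 aff I-1×I-2: Ee|EE
E/II-3 aff ·: Ee|EE
E/III-1 ? II-2×II-3: ee|Ee|EE
⇒ E over [I-1,I-2,II-1,II-2,II-3,III-1]: 74 consistent
U/I-1 ? ·: uu|Uu
U/I-2 un ·: uu
U/II-1 un I-1×I-2: uu
U/II-2 ? I-1×I-2: uu|Uu
U/II-3 ? ·: uu|Uu|UU
U/III-1 ? II-2×II-3: uu|Uu|UU
⇒ U over [I-1,I-2,II-1,II-2,II-3,III-1]: 15 consistent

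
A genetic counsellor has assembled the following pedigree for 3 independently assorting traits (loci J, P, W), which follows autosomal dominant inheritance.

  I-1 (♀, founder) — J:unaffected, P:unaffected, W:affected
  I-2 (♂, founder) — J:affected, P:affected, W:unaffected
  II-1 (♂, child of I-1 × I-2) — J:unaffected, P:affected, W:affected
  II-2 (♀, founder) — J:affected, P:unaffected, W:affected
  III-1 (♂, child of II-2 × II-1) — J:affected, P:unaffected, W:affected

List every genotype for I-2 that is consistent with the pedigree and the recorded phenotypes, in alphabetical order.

I-2 ∈ {Jj PP ww, Jj Pp ww}

J/I-1 un ·: jj
J/I-2 aff ·: Jj
J/II-1 un I-1×I-2: jj
J/II-2 aff ·: Jj|JJ
J/III-1 aff II-2×II-1: Jj
⇒ J over [I-1,I-2,II-1,II-2,III-1]: 2 consistent
P/I-1 un ·: pp
P/I-2 aff ·: Pp|PP
P/II-1 aff I-1×I-2: Pp
P/II-2 un ·: pp
P/III-1 un II-2×II-1: pp
⇒ P over [I-1,I-2,II-1,II-2,III-1]: 2 consistent
W/I-1 aff ·: Ww|WW
W/I-2 un ·: ww
W/II-1 aff I-1×I-2: Ww
W/II-2 aff ·: Ww|WW
W/III-1 aff II-2×II-1: Ww|WW
⇒ W over [I-1,I-2,II-1,II-2,III-1]: 8 consistent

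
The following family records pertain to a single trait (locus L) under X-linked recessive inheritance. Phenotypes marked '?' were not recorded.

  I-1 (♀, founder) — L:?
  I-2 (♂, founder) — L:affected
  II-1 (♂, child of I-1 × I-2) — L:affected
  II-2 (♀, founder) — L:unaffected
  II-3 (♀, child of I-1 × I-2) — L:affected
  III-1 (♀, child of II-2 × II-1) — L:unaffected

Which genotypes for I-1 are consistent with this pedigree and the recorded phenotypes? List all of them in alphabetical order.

L/I-1 ? ·: X^LX^l|X^lX^l
L/I-2 aff ·: X^lY
L/II-1 aff I-1×I-2: X^lY
L/II-2 un ·: X^LX^L|X^LX^l
L/II-3 aff I-1×I-2: X^lX^l
L/III-1 un II-2×II-1: X^LX^l
⇒ L over [I-1,I-2,II-1,II-2,II-3,III-1]: 4 consistent

I-1 ∈ {X^LX^l, X^lX^l}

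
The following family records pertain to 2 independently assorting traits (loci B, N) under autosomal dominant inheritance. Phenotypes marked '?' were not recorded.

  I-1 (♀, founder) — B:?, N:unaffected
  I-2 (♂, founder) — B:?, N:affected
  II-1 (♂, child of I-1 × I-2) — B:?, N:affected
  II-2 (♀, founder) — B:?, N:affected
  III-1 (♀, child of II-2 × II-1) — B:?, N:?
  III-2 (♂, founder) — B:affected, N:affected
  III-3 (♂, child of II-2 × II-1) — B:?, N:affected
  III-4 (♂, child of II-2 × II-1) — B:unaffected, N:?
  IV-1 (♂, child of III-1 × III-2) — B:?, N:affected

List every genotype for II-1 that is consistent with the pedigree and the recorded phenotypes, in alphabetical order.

II-1 ∈ {Bb Nn, bb Nn}

B/I-1 ? ·: bb|Bb|BB
B/I-2 ? ·: bb|Bb|BB
B/II-1 ? I-1×I-2: bb|Bb
B/II-2 ? ·: bb|Bb
B/III-1 ? II-2×II-1: bb|Bb|BB
B/III-2 aff ·: Bb|BB
B/III-3 ? II-2×II-1: bb|Bb|BB
B/III-4 un II-2×II-1: bb
B/IV-1 ? III-1×III-2: bb|Bb|BB
⇒ B over [I-1,I-2,II-1,II-2,III-1,III-2,III-3,III-4,IV-1]: 419 consistent
N/I-1 un ·: nn
N/I-2 aff ·: Nn|NN
N/II-1 aff I-1×I-2: Nn
N/II-2 aff ·: Nn|NN
N/III-1 ? II-2×II-1: nn|Nn|NN
N/III-2 aff ·: Nn|NN
N/III-3 aff II-2×II-1: Nn|NN
N/III-4 ? II-2×II-1: nn|Nn|NN
N/IV-1 aff III-1×III-2: Nn|NN
⇒ N over [I-1,I-2,II-1,II-2,III-1,III-2,III-3,III-4,IV-1]: 164 consistent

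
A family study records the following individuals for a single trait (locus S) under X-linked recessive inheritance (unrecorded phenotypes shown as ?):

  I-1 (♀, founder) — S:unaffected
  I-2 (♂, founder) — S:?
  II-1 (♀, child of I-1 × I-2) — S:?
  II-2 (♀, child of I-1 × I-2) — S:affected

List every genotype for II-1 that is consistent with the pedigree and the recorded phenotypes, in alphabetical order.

S/I-1 un ·: X^SX^s
S/I-2 ? ·: X^sY
S/II-1 ? I-1×I-2: X^SX^s|X^sX^s
S/II-2 aff I-1×I-2: X^sX^s
⇒ S over [I-1,I-2,II-1,II-2]: 2 consistent

II-1 ∈ {X^SX^s, X^sX^s}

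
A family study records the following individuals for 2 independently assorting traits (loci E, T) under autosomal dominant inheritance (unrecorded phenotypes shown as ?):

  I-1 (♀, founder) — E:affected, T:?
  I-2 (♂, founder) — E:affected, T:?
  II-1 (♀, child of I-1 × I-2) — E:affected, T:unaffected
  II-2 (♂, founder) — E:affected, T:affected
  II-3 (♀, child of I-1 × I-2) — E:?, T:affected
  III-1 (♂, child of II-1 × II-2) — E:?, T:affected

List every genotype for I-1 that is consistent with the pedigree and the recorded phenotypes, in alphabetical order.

E/I-1 aff ·: Ee|EE
E/I-2 aff ·: Ee|EE
E/II-1 aff I-1×I-2: Ee|EE
E/II-2 aff ·: Ee|EE
E/II-3 ? I-1×I-2: ee|Ee|EE
E/III-1 ? II-1×II-2: ee|Ee|EE
⇒ E over [I-1,I-2,II-1,II-2,II-3,III-1]: 59 consistent
T/I-1 ? ·: tt|Tt
T/I-2 ? ·: tt|Tt
T/II-1 un I-1×I-2: tt
T/II-2 aff ·: Tt|TT
T/II-3 aff I-1×I-2: Tt|TT
T/III-1 aff II-1×II-2: Tt
⇒ T over [I-1,I-2,II-1,II-2,II-3,III-1]: 8 consistent

I-1 ∈ {EE Tt, EE tt, Ee Tt, Ee tt}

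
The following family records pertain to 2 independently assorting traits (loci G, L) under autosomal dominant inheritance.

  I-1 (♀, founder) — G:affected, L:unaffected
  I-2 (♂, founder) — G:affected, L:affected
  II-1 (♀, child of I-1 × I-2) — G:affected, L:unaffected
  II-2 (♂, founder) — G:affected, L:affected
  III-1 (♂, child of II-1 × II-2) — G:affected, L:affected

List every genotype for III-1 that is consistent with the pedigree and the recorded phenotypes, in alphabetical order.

G/I-1 aff ·: Gg|GG
G/I-2 aff ·: Gg|GG
G/II-1 aff I-1×I-2: Gg|GG
G/II-2 aff ·: Gg|GG
G/III-1 aff II-1×II-2: Gg|GG
⇒ G over [I-1,I-2,II-1,II-2,III-1]: 24 consistent
L/I-1 un ·: ll
L/I-2 aff ·: Ll
L/II-1 un I-1×I-2: ll
L/II-2 aff ·: Ll|LL
L/III-1 aff II-1×II-2: Ll
⇒ L over [I-1,I-2,II-1,II-2,III-1]: 2 consistent

III-1 ∈ {GG Ll, Gg Ll}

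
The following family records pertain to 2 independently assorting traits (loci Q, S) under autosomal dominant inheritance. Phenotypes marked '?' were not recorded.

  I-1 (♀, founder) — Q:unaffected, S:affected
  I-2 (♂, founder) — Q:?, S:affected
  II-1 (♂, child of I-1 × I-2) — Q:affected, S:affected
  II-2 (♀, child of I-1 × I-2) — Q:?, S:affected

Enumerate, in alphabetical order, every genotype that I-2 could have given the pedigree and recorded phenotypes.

I-2 ∈ {QQ SS, QQ Ss, Qq SS, Qq Ss}

Q/I-1 un ·: qq
Q/I-2 ? ·: Qq|QQ
Q/II-1 aff I-1×I-2: Qq
Q/II-2 ? I-1×I-2: qq|Qq
⇒ Q over [I-1,I-2,II-1,II-2]: 3 consistent
S/I-1 aff ·: Ss|SS
S/I-2 aff ·: Ss|SS
S/II-1 aff I-1×I-2: Ss|SS
S/II-2 aff I-1×I-2: Ss|SS
⇒ S over [I-1,I-2,II-1,II-2]: 13 consistent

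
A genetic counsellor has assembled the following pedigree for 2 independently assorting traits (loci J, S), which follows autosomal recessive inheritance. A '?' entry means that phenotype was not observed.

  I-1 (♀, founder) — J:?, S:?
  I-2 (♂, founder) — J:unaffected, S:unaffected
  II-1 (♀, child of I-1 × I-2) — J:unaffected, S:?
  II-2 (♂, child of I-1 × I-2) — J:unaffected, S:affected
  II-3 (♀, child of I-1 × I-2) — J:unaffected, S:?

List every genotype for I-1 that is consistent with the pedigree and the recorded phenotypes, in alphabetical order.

I-1 ∈ {JJ Ss, JJ ss, Jj Ss, Jj ss, jj Ss, jj ss}

J/I-1 ? ·: JJ|Jj|jj
J/I-2 un ·: JJ|Jj
J/II-1 un I-1×I-2: JJ|Jj
J/II-2 un I-1×I-2: JJ|Jj
J/II-3 un I-1×I-2: JJ|Jj
⇒ J over [I-1,I-2,II-1,II-2,II-3]: 27 consistent
S/I-1 ? ·: Ss|ss
S/I-2 un ·: Ss
S/II-1 ? I-1×I-2: SS|Ss|ss
S/II-2 aff I-1×I-2: ss
S/II-3 ? I-1×I-2: SS|Ss|ss
⇒ S over [I-1,I-2,II-1,II-2,II-3]: 13 consistent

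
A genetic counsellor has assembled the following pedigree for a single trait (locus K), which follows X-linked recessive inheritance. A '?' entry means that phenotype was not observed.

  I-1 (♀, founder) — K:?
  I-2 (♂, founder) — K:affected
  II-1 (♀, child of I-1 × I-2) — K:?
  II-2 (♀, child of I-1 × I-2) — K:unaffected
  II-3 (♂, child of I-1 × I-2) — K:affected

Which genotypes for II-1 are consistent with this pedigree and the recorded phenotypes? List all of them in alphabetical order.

K/I-1 ? ·: X^KX^k
K/I-2 aff ·: X^kY
K/II-1 ? I-1×I-2: X^KX^k|X^kX^k
K/II-2 un I-1×I-2: X^KX^k
K/II-3 aff I-1×I-2: X^kY
⇒ K over [I-1,I-2,II-1,II-2,II-3]: 2 consistent

II-1 ∈ {X^KX^k, X^kX^k}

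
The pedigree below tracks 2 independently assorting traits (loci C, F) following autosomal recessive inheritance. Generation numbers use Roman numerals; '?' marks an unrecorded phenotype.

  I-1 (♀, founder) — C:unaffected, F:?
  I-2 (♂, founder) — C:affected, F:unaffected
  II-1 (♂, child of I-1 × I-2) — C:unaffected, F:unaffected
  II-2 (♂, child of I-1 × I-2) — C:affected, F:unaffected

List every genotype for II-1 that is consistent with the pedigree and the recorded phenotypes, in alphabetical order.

C/I-1 un ·: Cc
C/I-2 aff ·: cc
C/II-1 un I-1×I-2: Cc
C/II-2 aff I-1×I-2: cc
⇒ C over [I-1,I-2,II-1,II-2]: 1 consistent
F/I-1 ? ·: FF|Ff|ff
F/I-2 un ·: FF|Ff
F/II-1 un I-1×I-2: FF|Ff
F/II-2 un I-1×I-2: FF|Ff
⇒ F over [I-1,I-2,II-1,II-2]: 15 consistent

II-1 ∈ {Cc FF, Cc Ff}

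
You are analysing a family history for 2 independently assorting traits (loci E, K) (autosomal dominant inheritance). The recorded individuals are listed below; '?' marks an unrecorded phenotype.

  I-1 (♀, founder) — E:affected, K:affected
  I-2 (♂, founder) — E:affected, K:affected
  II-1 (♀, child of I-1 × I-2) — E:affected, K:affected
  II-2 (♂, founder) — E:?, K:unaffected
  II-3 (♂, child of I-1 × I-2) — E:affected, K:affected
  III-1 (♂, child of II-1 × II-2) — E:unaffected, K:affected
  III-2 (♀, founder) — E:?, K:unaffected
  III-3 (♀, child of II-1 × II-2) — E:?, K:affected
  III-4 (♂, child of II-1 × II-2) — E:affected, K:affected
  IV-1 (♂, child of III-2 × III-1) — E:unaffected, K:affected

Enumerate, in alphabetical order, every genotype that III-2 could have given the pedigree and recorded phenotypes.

E/I-1 aff ·: Ee|EE
E/I-2 aff ·: Ee|EE
E/II-1 aff I-1×I-2: Ee
E/II-2 ? ·: ee|Ee
E/II-3 aff I-1×I-2: Ee|EE
E/III-1 un II-1×II-2: ee
E/III-2 ? ·: ee|Ee
E/III-3 ? II-1×II-2: ee|Ee|EE
E/III-4 aff II-1×II-2: Ee|EE
E/IV-1 un III-2×III-1: ee
⇒ E over [I-1,I-2,II-1,II-2,II-3,III-1,III-2,III-3,III-4,IV-1]: 96 consistent
K/I-1 aff ·: Kk|KK
K/I-2 aff ·: Kk|KK
K/II-1 aff I-1×I-2: Kk|KK
K/II-2 un ·: kk
K/II-3 aff I-1×I-2: Kk|KK
K/III-1 aff II-1×II-2: Kk
K/III-2 un ·: kk
K/III-3 aff II-1×II-2: Kk
K/III-4 aff II-1×II-2: Kk
K/IV-1 aff III-2×III-1: Kk
⇒ K over [I-1,I-2,II-1,II-2,II-3,III-1,III-2,III-3,III-4,IV-1]: 13 consistent

III-2 ∈ {Ee kk, ee kk}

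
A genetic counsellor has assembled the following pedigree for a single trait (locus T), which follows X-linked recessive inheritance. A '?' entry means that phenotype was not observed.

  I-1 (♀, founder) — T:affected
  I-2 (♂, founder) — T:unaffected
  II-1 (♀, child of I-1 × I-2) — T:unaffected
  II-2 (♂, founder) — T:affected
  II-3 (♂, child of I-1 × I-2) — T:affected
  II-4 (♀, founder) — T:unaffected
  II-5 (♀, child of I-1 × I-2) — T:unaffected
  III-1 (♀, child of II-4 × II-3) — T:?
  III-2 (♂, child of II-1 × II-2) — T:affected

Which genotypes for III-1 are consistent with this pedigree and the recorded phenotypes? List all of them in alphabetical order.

T/I-1 aff ·: X^tX^t
T/I-2 un ·: X^TY
T/II-1 un I-1×I-2: X^TX^t
T/II-2 aff ·: X^tY
T/II-3 aff I-1×I-2: X^tY
T/II-4 un ·: X^TX^T|X^TX^t
T/II-5 un I-1×I-2: X^TX^t
T/III-1 ? II-4×II-3: X^TX^t|X^tX^t
T/III-2 aff II-1×II-2: X^tY
⇒ T over [I-1,I-2,II-1,II-2,II-3,II-4,II-5,III-1,III-2]: 3 consistent

III-1 ∈ {X^TX^t, X^tX^t}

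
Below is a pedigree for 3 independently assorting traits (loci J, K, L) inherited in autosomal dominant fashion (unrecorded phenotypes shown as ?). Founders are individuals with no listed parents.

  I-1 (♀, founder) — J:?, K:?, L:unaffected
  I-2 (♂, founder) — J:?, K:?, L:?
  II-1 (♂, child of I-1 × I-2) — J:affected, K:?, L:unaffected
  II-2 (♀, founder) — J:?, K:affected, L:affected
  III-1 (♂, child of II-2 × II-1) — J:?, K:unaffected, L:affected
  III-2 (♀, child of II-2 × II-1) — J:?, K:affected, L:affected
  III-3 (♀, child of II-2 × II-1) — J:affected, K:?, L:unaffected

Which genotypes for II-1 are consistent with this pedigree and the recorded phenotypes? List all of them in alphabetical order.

II-1 ∈ {JJ Kk ll, JJ kk ll, Jj Kk ll, Jj kk ll}

J/I-1 ? ·: jj|Jj|JJ
J/I-2 ? ·: jj|Jj|JJ
J/II-1 aff I-1×I-2: Jj|JJ
J/II-2 ? ·: jj|Jj|JJ
J/III-1 ? II-2×II-1: jj|Jj|JJ
J/III-2 ? II-2×II-1: jj|Jj|JJ
J/III-3 aff II-2×II-1: Jj|JJ
⇒ J over [I-1,I-2,II-1,II-2,III-1,III-2,III-3]: 250 consistent
K/I-1 ? ·: kk|Kk|KK
K/I-2 ? ·: kk|Kk|KK
K/II-1 ? I-1×I-2: kk|Kk
K/II-2 aff ·: Kk
K/III-1 un II-2×II-1: kk
K/III-2 aff II-2×II-1: Kk|KK
K/III-3 ? II-2×II-1: kk|Kk|KK
⇒ K over [I-1,I-2,II-1,II-2,III-1,III-2,III-3]: 50 consistent
L/I-1 un ·: ll
L/I-2 ? ·: ll|Ll
L/II-1 un I-1×I-2: ll
L/II-2 aff ·: Ll
L/III-1 aff II-2×II-1: Ll
L/III-2 aff II-2×II-1: Ll
L/III-3 un II-2×II-1: ll
⇒ L over [I-1,I-2,II-1,II-2,III-1,III-2,III-3]: 2 consistent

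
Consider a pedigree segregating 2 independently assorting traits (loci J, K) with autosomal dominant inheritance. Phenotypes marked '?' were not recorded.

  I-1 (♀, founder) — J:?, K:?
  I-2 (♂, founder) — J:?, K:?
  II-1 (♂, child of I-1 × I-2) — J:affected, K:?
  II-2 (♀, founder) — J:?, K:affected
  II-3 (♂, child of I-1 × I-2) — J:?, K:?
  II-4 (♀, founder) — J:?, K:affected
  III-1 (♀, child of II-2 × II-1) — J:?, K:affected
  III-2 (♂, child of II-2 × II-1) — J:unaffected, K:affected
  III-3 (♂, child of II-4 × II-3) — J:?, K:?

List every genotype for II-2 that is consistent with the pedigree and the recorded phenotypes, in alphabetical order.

J/I-1 ? ·: jj|Jj|JJ
J/I-2 ? ·: jj|Jj|JJ
J/II-1 aff I-1×I-2: Jj
J/II-2 ? ·: jj|Jj
J/II-3 ? I-1×I-2: jj|Jj|JJ
J/II-4 ? ·: jj|Jj|JJ
J/III-1 ? II-2×II-1: jj|Jj|JJ
J/III-2 un II-2×II-1: jj
J/III-3 ? II-4×II-3: jj|Jj|JJ
⇒ J over [I-1,I-2,II-1,II-2,II-3,II-4,III-1,III-2,III-3]: 365 consistent
K/I-1 ? ·: kk|Kk|KK
K/I-2 ? ·: kk|Kk|KK
K/II-1 ? I-1×I-2: kk|Kk|KK
K/II-2 aff ·: Kk|KK
K/II-3 ? I-1×I-2: kk|Kk|KK
K/II-4 aff ·: Kk|KK
K/III-1 aff II-2×II-1: Kk|KK
K/III-2 aff II-2×II-1: Kk|KK
K/III-3 ? II-4×II-3: kk|Kk|KK
⇒ K over [I-1,I-2,II-1,II-2,II-3,II-4,III-1,III-2,III-3]: 634 consistent

II-2 ∈ {Jj KK, Jj Kk, jj KK, jj Kk}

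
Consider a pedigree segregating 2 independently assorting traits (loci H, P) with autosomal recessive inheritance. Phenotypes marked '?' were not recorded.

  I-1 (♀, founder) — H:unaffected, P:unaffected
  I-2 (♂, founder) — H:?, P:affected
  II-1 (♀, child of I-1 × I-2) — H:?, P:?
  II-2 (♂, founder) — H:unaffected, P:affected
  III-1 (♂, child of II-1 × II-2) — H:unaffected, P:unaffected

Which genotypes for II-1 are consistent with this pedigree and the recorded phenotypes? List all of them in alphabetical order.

H/I-1 un ·: HH|Hh
H/I-2 ? ·: HH|Hh|hh
H/II-1 ? I-1×I-2: HH|Hh|hh
H/II-2 un ·: HH|Hh
H/III-1 un II-1×II-2: HH|Hh
⇒ H over [I-1,I-2,II-1,II-2,III-1]: 36 consistent
P/I-1 un ·: PP|Pp
P/I-2 aff ·: pp
P/II-1 ? I-1×I-2: Pp
P/II-2 aff ·: pp
P/III-1 un II-1×II-2: Pp
⇒ P over [I-1,I-2,II-1,II-2,III-1]: 2 consistent

II-1 ∈ {HH Pp, Hh Pp, hh Pp}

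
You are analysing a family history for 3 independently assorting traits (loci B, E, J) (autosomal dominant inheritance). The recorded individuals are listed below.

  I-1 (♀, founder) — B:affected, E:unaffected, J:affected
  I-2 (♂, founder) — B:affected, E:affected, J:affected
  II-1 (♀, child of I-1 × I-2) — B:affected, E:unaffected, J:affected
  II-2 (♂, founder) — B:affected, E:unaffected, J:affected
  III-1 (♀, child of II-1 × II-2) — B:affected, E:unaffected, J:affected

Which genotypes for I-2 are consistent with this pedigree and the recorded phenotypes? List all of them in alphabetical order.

I-2 ∈ {BB Ee JJ, BB Ee Jj, Bb Ee JJ, Bb Ee Jj}

B/I-1 aff ·: Bb|BB
B/I-2 aff ·: Bb|BB
B/II-1 aff I-1×I-2: Bb|BB
B/II-2 aff ·: Bb|BB
B/III-1 aff II-1×II-2: Bb|BB
⇒ B over [I-1,I-2,II-1,II-2,III-1]: 24 consistent
E/I-1 un ·: ee
E/I-2 aff ·: Ee
E/II-1 un I-1×I-2: ee
E/II-2 un ·: ee
E/III-1 un II-1×II-2: ee
⇒ E over [I-1,I-2,II-1,II-2,III-1]: 1 consistent
J/I-1 aff ·: Jj|JJ
J/I-2 aff ·: Jj|JJ
J/II-1 aff I-1×I-2: Jj|JJ
J/II-2 aff ·: Jj|JJ
J/III-1 aff II-1×II-2: Jj|JJ
⇒ J over [I-1,I-2,II-1,II-2,III-1]: 24 consistent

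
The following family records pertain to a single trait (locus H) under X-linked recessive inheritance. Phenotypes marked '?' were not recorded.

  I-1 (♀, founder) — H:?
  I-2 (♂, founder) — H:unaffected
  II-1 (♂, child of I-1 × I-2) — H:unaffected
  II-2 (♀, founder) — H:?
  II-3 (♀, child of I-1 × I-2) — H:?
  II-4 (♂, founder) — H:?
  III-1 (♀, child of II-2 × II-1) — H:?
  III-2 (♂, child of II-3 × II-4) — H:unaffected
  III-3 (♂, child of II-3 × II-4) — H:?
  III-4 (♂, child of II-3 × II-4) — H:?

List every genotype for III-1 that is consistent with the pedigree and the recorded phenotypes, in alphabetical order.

H/I-1 ? ·: X^HX^H|X^HX^h
H/I-2 un ·: X^HY
H/II-1 un I-1×I-2: X^HY
H/II-2 ? ·: X^HX^H|X^HX^h|X^hX^h
H/II-3 ? I-1×I-2: X^HX^H|X^HX^h
H/II-4 ? ·: X^HY|X^hY
H/III-1 ? II-2×II-1: X^HX^H|X^HX^h
H/III-2 un II-3×II-4: X^HY
H/III-3 ? II-3×II-4: X^HY|X^hY
H/III-4 ? II-3×II-4: X^HY|X^hY
⇒ H over [I-1,I-2,II-1,II-2,II-3,II-4,III-1,III-2,III-3,III-4]: 48 consistent

III-1 ∈ {X^HX^H, X^HX^h}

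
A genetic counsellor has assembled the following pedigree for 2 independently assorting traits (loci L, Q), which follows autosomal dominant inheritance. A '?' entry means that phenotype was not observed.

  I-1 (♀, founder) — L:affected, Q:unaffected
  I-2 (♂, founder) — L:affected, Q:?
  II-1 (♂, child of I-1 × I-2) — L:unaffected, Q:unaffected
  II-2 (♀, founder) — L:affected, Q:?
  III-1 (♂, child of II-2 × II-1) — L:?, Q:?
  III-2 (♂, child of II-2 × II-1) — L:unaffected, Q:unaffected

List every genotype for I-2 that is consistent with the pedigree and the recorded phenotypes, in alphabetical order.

I-2 ∈ {Ll Qq, Ll qq}

L/I-1 aff ·: Ll
L/I-2 aff ·: Ll
L/II-1 un I-1×I-2: ll
L/II-2 aff ·: Ll
L/III-1 ? II-2×II-1: ll|Ll
L/III-2 un II-2×II-1: ll
⇒ L over [I-1,I-2,II-1,II-2,III-1,III-2]: 2 consistent
Q/I-1 un ·: qq
Q/I-2 ? ·: qq|Qq
Q/II-1 un I-1×I-2: qq
Q/II-2 ? ·: qq|Qq
Q/III-1 ? II-2×II-1: qq|Qq
Q/III-2 un II-2×II-1: qq
⇒ Q over [I-1,I-2,II-1,II-2,III-1,III-2]: 6 consistent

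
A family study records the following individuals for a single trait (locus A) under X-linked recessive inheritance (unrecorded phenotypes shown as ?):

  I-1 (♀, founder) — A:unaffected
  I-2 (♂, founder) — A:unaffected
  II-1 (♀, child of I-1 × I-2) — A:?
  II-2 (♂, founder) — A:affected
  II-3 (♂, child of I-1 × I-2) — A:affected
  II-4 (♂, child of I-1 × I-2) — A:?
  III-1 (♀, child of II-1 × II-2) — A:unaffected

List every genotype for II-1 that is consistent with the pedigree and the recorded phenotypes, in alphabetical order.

A/I-1 un ·: X^AX^a
A/I-2 un ·: X^AY
A/II-1 ? I-1×I-2: X^AX^A|X^AX^a
A/II-2 aff ·: X^aY
A/II-3 aff I-1×I-2: X^aY
A/II-4 ? I-1×I-2: X^AY|X^aY
A/III-1 un II-1×II-2: X^AX^a
⇒ A over [I-1,I-2,II-1,II-2,II-3,II-4,III-1]: 4 consistent

II-1 ∈ {X^AX^A, X^AX^a}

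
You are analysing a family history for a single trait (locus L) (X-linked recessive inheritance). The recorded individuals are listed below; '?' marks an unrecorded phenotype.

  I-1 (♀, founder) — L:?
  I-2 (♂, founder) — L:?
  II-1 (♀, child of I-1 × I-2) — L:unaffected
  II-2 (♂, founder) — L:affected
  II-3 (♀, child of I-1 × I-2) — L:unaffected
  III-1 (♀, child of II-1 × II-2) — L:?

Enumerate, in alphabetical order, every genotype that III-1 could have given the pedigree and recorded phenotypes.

L/I-1 ? ·: X^LX^L|X^LX^l|X^lX^l
L/I-2 ? ·: X^LY|X^lY
L/II-1 un I-1×I-2: X^LX^L|X^LX^l
L/II-2 aff ·: X^lY
L/II-3 un I-1×I-2: X^LX^L|X^LX^l
L/III-1 ? II-1×II-2: X^LX^l|X^lX^l
⇒ L over [I-1,I-2,II-1,II-2,II-3,III-1]: 13 consistent

III-1 ∈ {X^LX^l, X^lX^l}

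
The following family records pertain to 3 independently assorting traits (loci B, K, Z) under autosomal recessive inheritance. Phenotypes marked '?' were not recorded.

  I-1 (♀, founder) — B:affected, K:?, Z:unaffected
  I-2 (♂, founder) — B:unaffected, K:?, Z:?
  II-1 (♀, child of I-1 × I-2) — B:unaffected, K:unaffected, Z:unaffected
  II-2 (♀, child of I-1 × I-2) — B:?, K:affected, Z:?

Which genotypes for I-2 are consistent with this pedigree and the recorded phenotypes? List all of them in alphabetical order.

B/I-1 aff ·: bb
B/I-2 un ·: BB|Bb
B/II-1 un I-1×I-2: Bb
B/II-2 ? I-1×I-2: Bb|bb
⇒ B over [I-1,I-2,II-1,II-2]: 3 consistent
K/I-1 ? ·: Kk|kk
K/I-2 ? ·: Kk|kk
K/II-1 un I-1×I-2: KK|Kk
K/II-2 aff I-1×I-2: kk
⇒ K over [I-1,I-2,II-1,II-2]: 4 consistent
Z/I-1 un ·: ZZ|Zz
Z/I-2 ? ·: ZZ|Zz|zz
Z/II-1 un I-1×I-2: ZZ|Zz
Z/II-2 ? I-1×I-2: ZZ|Zz|zz
⇒ Z over [I-1,I-2,II-1,II-2]: 18 consistent

I-2 ∈ {BB Kk ZZ, BB Kk Zz, BB Kk zz, BB kk ZZ, BB kk Zz, BB kk zz, Bb Kk ZZ, Bb Kk Zz, Bb Kk zz, Bb kk ZZ, Bb kk Zz, Bb kk zz}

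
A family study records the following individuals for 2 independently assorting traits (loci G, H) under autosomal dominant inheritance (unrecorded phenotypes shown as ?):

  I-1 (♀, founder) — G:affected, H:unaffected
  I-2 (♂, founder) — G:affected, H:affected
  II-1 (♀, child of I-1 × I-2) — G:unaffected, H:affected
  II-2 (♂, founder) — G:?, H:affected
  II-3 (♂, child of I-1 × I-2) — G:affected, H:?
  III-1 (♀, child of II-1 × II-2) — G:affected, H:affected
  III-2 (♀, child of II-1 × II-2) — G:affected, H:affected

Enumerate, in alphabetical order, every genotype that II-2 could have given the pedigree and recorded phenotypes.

II-2 ∈ {GG HH, GG Hh, Gg HH, Gg Hh}

G/I-1 aff ·: Gg
G/I-2 aff ·: Gg
G/II-1 un I-1×I-2: gg
G/II-2 ? ·: Gg|GG
G/II-3 aff I-1×I-2: Gg|GG
G/III-1 aff II-1×II-2: Gg
G/III-2 aff II-1×II-2: Gg
⇒ G over [I-1,I-2,II-1,II-2,II-3,III-1,III-2]: 4 consistent
H/I-1 un ·: hh
H/I-2 aff ·: Hh|HH
H/II-1 aff I-1×I-2: Hh
H/II-2 aff ·: Hh|HH
H/II-3 ? I-1×I-2: hh|Hh
H/III-1 aff II-1×II-2: Hh|HH
H/III-2 aff II-1×II-2: Hh|HH
⇒ H over [I-1,I-2,II-1,II-2,II-3,III-1,III-2]: 24 consistent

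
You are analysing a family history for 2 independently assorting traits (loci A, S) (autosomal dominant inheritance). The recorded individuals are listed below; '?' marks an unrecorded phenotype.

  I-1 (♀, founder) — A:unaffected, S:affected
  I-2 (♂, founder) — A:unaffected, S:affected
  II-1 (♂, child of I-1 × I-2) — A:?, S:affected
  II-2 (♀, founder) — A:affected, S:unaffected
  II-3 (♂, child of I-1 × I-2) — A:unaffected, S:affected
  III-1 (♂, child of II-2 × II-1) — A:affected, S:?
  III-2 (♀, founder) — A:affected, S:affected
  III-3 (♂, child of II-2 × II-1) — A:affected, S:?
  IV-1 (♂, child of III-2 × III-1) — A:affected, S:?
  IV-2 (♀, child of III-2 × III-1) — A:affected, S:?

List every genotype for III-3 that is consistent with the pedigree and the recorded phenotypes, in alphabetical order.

A/I-1 un ·: aa
A/I-2 un ·: aa
A/II-1 ? I-1×I-2: aa
A/II-2 aff ·: Aa|AA
A/II-3 un I-1×I-2: aa
A/III-1 aff II-2×II-1: Aa
A/III-2 aff ·: Aa|AA
A/III-3 aff II-2×II-1: Aa
A/IV-1 aff III-2×III-1: Aa|AA
A/IV-2 aff III-2×III-1: Aa|AA
⇒ A over [I-1,I-2,II-1,II-2,II-3,III-1,III-2,III-3,IV-1,IV-2]: 16 consistent
S/I-1 aff ·: Ss|SS
S/I-2 aff ·: Ss|SS
S/II-1 aff I-1×I-2: Ss|SS
S/II-2 un ·: ss
S/II-3 aff I-1×I-2: Ss|SS
S/III-1 ? II-2×II-1: ss|Ss
S/III-2 aff ·: Ss|SS
S/III-3 ? II-2×II-1: ss|Ss
S/IV-1 ? III-2×III-1: ss|Ss|SS
S/IV-2 ? III-2×III-1: ss|Ss|SS
⇒ S over [I-1,I-2,II-1,II-2,II-3,III-1,III-2,III-3,IV-1,IV-2]: 307 consistent

III-3 ∈ {Aa Ss, Aa ss}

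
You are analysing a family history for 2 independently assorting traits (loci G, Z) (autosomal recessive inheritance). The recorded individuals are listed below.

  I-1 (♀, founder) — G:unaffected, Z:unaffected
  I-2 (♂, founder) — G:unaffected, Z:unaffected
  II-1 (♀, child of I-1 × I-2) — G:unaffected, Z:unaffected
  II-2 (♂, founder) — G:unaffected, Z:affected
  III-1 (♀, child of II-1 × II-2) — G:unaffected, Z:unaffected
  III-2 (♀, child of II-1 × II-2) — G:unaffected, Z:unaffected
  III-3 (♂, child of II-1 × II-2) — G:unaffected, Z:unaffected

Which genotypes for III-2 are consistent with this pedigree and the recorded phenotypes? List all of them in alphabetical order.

III-2 ∈ {GG Zz, Gg Zz}

G/I-1 un ·: GG|Gg
G/I-2 un ·: GG|Gg
G/II-1 un I-1×I-2: GG|Gg
G/II-2 un ·: GG|Gg
G/III-1 un II-1×II-2: GG|Gg
G/III-2 un II-1×II-2: GG|Gg
G/III-3 un II-1×II-2: GG|Gg
⇒ G over [I-1,I-2,II-1,II-2,III-1,III-2,III-3]: 84 consistent
Z/I-1 un ·: ZZ|Zz
Z/I-2 un ·: ZZ|Zz
Z/II-1 un I-1×I-2: ZZ|Zz
Z/II-2 aff ·: zz
Z/III-1 un II-1×II-2: Zz
Z/III-2 un II-1×II-2: Zz
Z/III-3 un II-1×II-2: Zz
⇒ Z over [I-1,I-2,II-1,II-2,III-1,III-2,III-3]: 7 consistent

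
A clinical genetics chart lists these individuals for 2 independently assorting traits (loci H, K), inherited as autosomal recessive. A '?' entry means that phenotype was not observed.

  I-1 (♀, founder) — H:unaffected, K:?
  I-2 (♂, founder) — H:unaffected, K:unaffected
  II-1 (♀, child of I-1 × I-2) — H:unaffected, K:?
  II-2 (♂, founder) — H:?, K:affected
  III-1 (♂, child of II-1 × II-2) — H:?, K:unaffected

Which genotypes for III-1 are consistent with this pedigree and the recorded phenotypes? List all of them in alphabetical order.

H/I-1 un ·: HH|Hh
H/I-2 un ·: HH|Hh
H/II-1 un I-1×I-2: HH|Hh
H/II-2 ? ·: HH|Hh|hh
H/III-1 ? II-1×II-2: HH|Hh|hh
⇒ H over [I-1,I-2,II-1,II-2,III-1]: 37 consistent
K/I-1 ? ·: KK|Kk|kk
K/I-2 un ·: KK|Kk
K/II-1 ? I-1×I-2: KK|Kk
K/II-2 aff ·: kk
K/III-1 un II-1×II-2: Kk
⇒ K over [I-1,I-2,II-1,II-2,III-1]: 9 consistent

III-1 ∈ {HH Kk, Hh Kk, hh Kk}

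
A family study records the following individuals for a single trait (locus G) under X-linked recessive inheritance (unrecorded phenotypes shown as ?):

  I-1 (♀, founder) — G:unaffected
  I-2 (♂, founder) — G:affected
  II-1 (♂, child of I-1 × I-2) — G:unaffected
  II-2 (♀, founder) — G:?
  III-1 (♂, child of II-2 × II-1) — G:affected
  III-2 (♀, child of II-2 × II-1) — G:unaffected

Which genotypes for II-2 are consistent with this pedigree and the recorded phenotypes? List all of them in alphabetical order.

II-2 ∈ {X^GX^g, X^gX^g}

G/I-1 un ·: X^GX^G|X^GX^g
G/I-2 aff ·: X^gY
G/II-1 un I-1×I-2: X^GY
G/II-2 ? ·: X^GX^g|X^gX^g
G/III-1 aff II-2×II-1: X^gY
G/III-2 un II-2×II-1: X^GX^G|X^GX^g
⇒ G over [I-1,I-2,II-1,II-2,III-1,III-2]: 6 consistent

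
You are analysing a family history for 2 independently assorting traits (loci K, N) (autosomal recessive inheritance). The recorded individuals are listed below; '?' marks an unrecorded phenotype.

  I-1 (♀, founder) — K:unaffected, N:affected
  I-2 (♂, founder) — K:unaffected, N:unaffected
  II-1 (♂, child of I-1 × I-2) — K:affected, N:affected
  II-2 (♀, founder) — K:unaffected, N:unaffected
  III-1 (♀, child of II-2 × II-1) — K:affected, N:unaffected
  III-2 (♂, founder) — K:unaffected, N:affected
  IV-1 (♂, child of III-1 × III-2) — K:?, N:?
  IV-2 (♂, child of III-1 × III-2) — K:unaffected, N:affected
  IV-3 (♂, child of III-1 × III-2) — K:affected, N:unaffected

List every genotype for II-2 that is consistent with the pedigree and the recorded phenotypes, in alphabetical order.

K/I-1 un ·: Kk
K/I-2 un ·: Kk
K/II-1 aff I-1×I-2: kk
K/II-2 un ·: Kk
K/III-1 aff II-2×II-1: kk
K/III-2 un ·: Kk
K/IV-1 ? III-1×III-2: Kk|kk
K/IV-2 un III-1×III-2: Kk
K/IV-3 aff III-1×III-2: kk
⇒ K over [I-1,I-2,II-1,II-2,III-1,III-2,IV-1,IV-2,IV-3]: 2 consistent
N/I-1 aff ·: nn
N/I-2 un ·: Nn
N/II-1 aff I-1×I-2: nn
N/II-2 un ·: NN|Nn
N/III-1 un II-2×II-1: Nn
N/III-2 aff ·: nn
N/IV-1 ? III-1×III-2: Nn|nn
N/IV-2 aff III-1×III-2: nn
N/IV-3 un III-1×III-2: Nn
⇒ N over [I-1,I-2,II-1,II-2,III-1,III-2,IV-1,IV-2,IV-3]: 4 consistent

II-2 ∈ {Kk NN, Kk Nn}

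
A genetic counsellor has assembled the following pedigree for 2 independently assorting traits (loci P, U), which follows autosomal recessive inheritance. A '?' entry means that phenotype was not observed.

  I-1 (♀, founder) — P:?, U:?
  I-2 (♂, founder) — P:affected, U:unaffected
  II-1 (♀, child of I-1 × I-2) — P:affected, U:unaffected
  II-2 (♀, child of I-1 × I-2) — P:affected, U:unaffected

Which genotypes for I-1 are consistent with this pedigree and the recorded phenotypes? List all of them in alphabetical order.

P/I-1 ? ·: Pp|pp
P/I-2 aff ·: pp
P/II-1 aff I-1×I-2: pp
P/II-2 aff I-1×I-2: pp
⇒ P over [I-1,I-2,II-1,II-2]: 2 consistent
U/I-1 ? ·: UU|Uu|uu
U/I-2 un ·: UU|Uu
U/II-1 un I-1×I-2: UU|Uu
U/II-2 un I-1×I-2: UU|Uu
⇒ U over [I-1,I-2,II-1,II-2]: 15 consistent

I-1 ∈ {Pp UU, Pp Uu, Pp uu, pp UU, pp Uu, pp uu}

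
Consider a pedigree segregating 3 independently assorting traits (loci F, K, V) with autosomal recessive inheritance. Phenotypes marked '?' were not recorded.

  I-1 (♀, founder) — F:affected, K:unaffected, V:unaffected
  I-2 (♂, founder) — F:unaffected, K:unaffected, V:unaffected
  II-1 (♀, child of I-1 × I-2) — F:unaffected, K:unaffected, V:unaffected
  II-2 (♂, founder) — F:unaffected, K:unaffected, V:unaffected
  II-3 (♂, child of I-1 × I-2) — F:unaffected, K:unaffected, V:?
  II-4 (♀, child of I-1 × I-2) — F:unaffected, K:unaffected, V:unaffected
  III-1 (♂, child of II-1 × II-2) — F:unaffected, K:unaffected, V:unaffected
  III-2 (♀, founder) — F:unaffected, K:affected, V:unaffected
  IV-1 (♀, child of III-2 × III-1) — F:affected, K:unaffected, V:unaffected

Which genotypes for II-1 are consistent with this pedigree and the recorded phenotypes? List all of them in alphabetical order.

II-1 ∈ {Ff KK VV, Ff KK Vv, Ff Kk VV, Ff Kk Vv}

F/I-1 aff ·: ff
F/I-2 un ·: FF|Ff
F/II-1 un I-1×I-2: Ff
F/II-2 un ·: FF|Ff
F/II-3 un I-1×I-2: Ff
F/II-4 un I-1×I-2: Ff
F/III-1 un II-1×II-2: Ff
F/III-2 un ·: Ff
F/IV-1 aff III-2×III-1: ff
⇒ F over [I-1,I-2,II-1,II-2,II-3,II-4,III-1,III-2,IV-1]: 4 consistent
K/I-1 un ·: KK|Kk
K/I-2 un ·: KK|Kk
K/II-1 un I-1×I-2: KK|Kk
K/II-2 un ·: KK|Kk
K/II-3 un I-1×I-2: KK|Kk
K/II-4 un I-1×I-2: KK|Kk
K/III-1 un II-1×II-2: KK|Kk
K/III-2 aff ·: kk
K/IV-1 un III-2×III-1: Kk
⇒ K over [I-1,I-2,II-1,II-2,II-3,II-4,III-1,III-2,IV-1]: 87 consistent
V/I-1 un ·: VV|Vv
V/I-2 un ·: VV|Vv
V/II-1 un I-1×I-2: VV|Vv
V/II-2 un ·: VV|Vv
V/II-3 ? I-1×I-2: VV|Vv|vv
V/II-4 un I-1×I-2: VV|Vv
V/III-1 un II-1×II-2: VV|Vv
V/III-2 un ·: VV|Vv
V/IV-1 un III-2×III-1: VV|Vv
⇒ V over [I-1,I-2,II-1,II-2,II-3,II-4,III-1,III-2,IV-1]: 346 consistent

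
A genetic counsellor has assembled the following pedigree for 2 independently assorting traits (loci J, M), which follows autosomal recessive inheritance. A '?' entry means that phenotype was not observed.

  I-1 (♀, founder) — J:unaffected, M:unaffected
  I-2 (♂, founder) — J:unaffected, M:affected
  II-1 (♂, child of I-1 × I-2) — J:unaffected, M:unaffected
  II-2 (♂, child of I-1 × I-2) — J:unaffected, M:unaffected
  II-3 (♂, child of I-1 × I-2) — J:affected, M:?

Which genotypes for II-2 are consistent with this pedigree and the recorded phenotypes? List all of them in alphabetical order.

II-2 ∈ {JJ Mm, Jj Mm}

J/I-1 un ·: Jj
J/I-2 un ·: Jj
J/II-1 un I-1×I-2: JJ|Jj
J/II-2 un I-1×I-2: JJ|Jj
J/II-3 aff I-1×I-2: jj
⇒ J over [I-1,I-2,II-1,II-2,II-3]: 4 consistent
M/I-1 un ·: MM|Mm
M/I-2 aff ·: mm
M/II-1 un I-1×I-2: Mm
M/II-2 un I-1×I-2: Mm
M/II-3 ? I-1×I-2: Mm|mm
⇒ M over [I-1,I-2,II-1,II-2,II-3]: 3 consistent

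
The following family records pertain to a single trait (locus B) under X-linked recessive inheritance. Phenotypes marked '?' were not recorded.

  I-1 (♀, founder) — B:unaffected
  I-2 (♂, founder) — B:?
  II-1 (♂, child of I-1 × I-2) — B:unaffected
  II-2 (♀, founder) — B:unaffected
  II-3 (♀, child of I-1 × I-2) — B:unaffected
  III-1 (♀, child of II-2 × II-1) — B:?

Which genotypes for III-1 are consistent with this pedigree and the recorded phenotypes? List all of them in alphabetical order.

III-1 ∈ {X^BX^B, X^BX^b}

B/I-1 un ·: X^BX^B|X^BX^b
B/I-2 ? ·: X^BY|X^bY
B/II-1 un I-1×I-2: X^BY
B/II-2 un ·: X^BX^B|X^BX^b
B/II-3 un I-1×I-2: X^BX^B|X^BX^b
B/III-1 ? II-2×II-1: X^BX^B|X^BX^b
⇒ B over [I-1,I-2,II-1,II-2,II-3,III-1]: 15 consistent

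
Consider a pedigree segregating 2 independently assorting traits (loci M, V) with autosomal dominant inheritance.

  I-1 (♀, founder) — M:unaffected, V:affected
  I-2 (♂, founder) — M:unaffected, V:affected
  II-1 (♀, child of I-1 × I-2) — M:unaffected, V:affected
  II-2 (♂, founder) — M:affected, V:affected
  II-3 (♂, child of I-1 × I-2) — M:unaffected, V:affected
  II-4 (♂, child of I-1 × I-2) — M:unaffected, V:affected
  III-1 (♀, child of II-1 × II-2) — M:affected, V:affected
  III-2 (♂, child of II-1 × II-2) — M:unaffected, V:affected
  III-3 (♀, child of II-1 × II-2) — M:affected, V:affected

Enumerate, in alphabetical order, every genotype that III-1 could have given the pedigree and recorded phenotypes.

III-1 ∈ {Mm VV, Mm Vv}

M/I-1 un ·: mm
M/I-2 un ·: mm
M/II-1 un I-1×I-2: mm
M/II-2 aff ·: Mm
M/II-3 un I-1×I-2: mm
M/II-4 un I-1×I-2: mm
M/III-1 aff II-1×II-2: Mm
M/III-2 un II-1×II-2: mm
M/III-3 aff II-1×II-2: Mm
⇒ M over [I-1,I-2,II-1,II-2,II-3,II-4,III-1,III-2,III-3]: 1 consistent
V/I-1 aff ·: Vv|VV
V/I-2 aff ·: Vv|VV
V/II-1 aff I-1×I-2: Vv|VV
V/II-2 aff ·: Vv|VV
V/II-3 aff I-1×I-2: Vv|VV
V/II-4 aff I-1×I-2: Vv|VV
V/III-1 aff II-1×II-2: Vv|VV
V/III-2 aff II-1×II-2: Vv|VV
V/III-3 aff II-1×II-2: Vv|VV
⇒ V over [I-1,I-2,II-1,II-2,II-3,II-4,III-1,III-2,III-3]: 309 consistent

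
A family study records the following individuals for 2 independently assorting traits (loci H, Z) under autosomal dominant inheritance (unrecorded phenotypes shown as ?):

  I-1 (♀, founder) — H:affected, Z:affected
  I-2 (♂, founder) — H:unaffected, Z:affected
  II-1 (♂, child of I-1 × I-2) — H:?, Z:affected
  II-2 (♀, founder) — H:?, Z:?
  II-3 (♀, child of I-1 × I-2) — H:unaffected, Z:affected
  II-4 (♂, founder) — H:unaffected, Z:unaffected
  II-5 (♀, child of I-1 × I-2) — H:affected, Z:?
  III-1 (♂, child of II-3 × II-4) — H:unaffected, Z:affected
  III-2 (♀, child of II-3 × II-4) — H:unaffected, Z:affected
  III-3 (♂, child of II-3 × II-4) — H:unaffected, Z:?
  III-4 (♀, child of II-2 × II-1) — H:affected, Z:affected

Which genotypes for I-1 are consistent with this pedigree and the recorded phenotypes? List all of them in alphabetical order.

H/I-1 aff ·: Hh
H/I-2 un ·: hh
H/II-1 ? I-1×I-2: hh|Hh
H/II-2 ? ·: hh|Hh|HH
H/II-3 un I-1×I-2: hh
H/II-4 un ·: hh
H/II-5 aff I-1×I-2: Hh
H/III-1 un II-3×II-4: hh
H/III-2 un II-3×II-4: hh
H/III-3 un II-3×II-4: hh
H/III-4 aff II-2×II-1: Hh|HH
⇒ H over [I-1,I-2,II-1,II-2,II-3,II-4,II-5,III-1,III-2,III-3,III-4]: 7 consistent
Z/I-1 aff ·: Zz|ZZ
Z/I-2 aff ·: Zz|ZZ
Z/II-1 aff I-1×I-2: Zz|ZZ
Z/II-2 ? ·: zz|Zz|ZZ
Z/II-3 aff I-1×I-2: Zz|ZZ
Z/II-4 un ·: zz
Z/II-5 ? I-1×I-2: zz|Zz|ZZ
Z/III-1 aff II-3×II-4: Zz
Z/III-2 aff II-3×II-4: Zz
Z/III-3 ? II-3×II-4: zz|Zz
Z/III-4 aff II-2×II-1: Zz|ZZ
⇒ Z over [I-1,I-2,II-1,II-2,II-3,II-4,II-5,III-1,III-2,III-3,III-4]: 193 consistent

I-1 ∈ {Hh ZZ, Hh Zz}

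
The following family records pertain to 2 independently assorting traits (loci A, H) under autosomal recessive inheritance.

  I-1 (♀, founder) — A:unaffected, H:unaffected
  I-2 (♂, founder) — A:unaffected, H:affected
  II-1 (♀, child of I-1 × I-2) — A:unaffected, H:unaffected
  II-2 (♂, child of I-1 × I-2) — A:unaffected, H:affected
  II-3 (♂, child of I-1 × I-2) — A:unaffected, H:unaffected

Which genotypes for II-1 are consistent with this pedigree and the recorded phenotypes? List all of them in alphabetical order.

A/I-1 un ·: AA|Aa
A/I-2 un ·: AA|Aa
A/II-1 un I-1×I-2: AA|Aa
A/II-2 un I-1×I-2: AA|Aa
A/II-3 un I-1×I-2: AA|Aa
⇒ A over [I-1,I-2,II-1,II-2,II-3]: 25 consistent
H/I-1 un ·: Hh
H/I-2 aff ·: hh
H/II-1 un I-1×I-2: Hh
H/II-2 aff I-1×I-2: hh
H/II-3 un I-1×I-2: Hh
⇒ H over [I-1,I-2,II-1,II-2,II-3]: 1 consistent

II-1 ∈ {AA Hh, Aa Hh}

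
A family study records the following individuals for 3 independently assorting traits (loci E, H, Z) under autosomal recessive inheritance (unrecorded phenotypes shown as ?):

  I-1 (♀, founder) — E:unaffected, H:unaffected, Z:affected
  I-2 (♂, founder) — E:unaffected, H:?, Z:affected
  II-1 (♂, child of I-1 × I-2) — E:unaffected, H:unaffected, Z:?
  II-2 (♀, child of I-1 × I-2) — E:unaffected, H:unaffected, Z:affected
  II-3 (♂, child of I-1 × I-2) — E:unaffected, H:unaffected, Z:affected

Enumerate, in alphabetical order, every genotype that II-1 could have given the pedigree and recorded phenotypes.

II-1 ∈ {EE HH zz, EE Hh zz, Ee HH zz, Ee Hh zz}

E/I-1 un ·: EE|Ee
E/I-2 un ·: EE|Ee
E/II-1 un I-1×I-2: EE|Ee
E/II-2 un I-1×I-2: EE|Ee
E/II-3 un I-1×I-2: EE|Ee
⇒ E over [I-1,I-2,II-1,II-2,II-3]: 25 consistent
H/I-1 un ·: HH|Hh
H/I-2 ? ·: HH|Hh|hh
H/II-1 un I-1×I-2: HH|Hh
H/II-2 un I-1×I-2: HH|Hh
H/II-3 un I-1×I-2: HH|Hh
⇒ H over [I-1,I-2,II-1,II-2,II-3]: 27 consistent
Z/I-1 aff ·: zz
Z/I-2 aff ·: zz
Z/II-1 ? I-1×I-2: zz
Z/II-2 aff I-1×I-2: zz
Z/II-3 aff I-1×I-2: zz
⇒ Z over [I-1,I-2,II-1,II-2,II-3]: 1 consistent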